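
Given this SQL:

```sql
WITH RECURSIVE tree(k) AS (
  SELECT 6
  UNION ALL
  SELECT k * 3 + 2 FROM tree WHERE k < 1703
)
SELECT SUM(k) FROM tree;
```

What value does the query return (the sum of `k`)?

7644

Base: k=6.
Iteration 1: 6 < 1703 holds -> k = 6 * 3 + 2 = 20.
Iteration 2: 20 < 1703 holds -> k = 20 * 3 + 2 = 62.
Iteration 3: 62 < 1703 holds -> k = 62 * 3 + 2 = 188.
Iteration 4: 188 < 1703 holds -> k = 188 * 3 + 2 = 566.
Iteration 5: 566 < 1703 holds -> k = 566 * 3 + 2 = 1700.
Iteration 6: 1700 < 1703 holds -> k = 1700 * 3 + 2 = 5102.
Iteration 7: 5102 < 1703 fails; recursion stops.
SUM(k) = 6 + 20 + 62 + 188 + 566 + 1700 + 5102 = 7644.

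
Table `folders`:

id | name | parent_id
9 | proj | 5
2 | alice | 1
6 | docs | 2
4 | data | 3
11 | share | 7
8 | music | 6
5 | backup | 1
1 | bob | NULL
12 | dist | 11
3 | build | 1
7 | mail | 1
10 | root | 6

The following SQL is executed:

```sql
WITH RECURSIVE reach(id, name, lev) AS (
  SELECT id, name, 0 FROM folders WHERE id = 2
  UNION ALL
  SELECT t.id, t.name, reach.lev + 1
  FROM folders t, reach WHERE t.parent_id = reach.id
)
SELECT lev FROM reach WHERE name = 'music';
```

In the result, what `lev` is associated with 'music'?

2

Base: id=2 (alice) at lev 0.
Iteration 1: rows with parent_id in {2} -> docs (id 6, lev 1).
Iteration 2: rows with parent_id in {6} -> music (id 8, lev 2), root (id 10, lev 2).
Iteration 3: no rows with parent_id in {8,10}; recursion stops.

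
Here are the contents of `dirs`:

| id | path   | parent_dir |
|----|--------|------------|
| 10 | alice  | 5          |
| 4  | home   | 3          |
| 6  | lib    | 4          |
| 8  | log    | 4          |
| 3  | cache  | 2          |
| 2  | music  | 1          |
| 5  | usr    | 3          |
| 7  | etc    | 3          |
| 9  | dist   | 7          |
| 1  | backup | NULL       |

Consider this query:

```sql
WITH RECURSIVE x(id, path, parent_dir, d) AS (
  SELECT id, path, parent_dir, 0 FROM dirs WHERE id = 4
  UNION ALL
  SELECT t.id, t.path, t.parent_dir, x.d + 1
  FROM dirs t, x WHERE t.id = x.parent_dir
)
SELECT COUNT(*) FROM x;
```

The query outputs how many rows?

Base: id=4 (home), parent_dir=3, d 0.
Iteration 1: join on id=3 -> cache (id 3, parent_dir=2, d 1).
Iteration 2: join on id=2 -> music (id 2, parent_dir=1, d 2).
Iteration 3: join on id=1 -> backup (id 1, parent_dir=NULL, d 3).
Iteration 4: parent_dir is NULL; no match; recursion stops.
Total rows emitted: 4.

4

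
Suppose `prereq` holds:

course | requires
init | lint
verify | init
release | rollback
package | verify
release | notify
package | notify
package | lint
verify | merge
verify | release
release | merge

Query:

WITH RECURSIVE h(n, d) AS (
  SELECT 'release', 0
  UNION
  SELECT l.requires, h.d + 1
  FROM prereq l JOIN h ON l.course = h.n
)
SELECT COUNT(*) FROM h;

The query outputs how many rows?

Base: (release, d=0).
Iteration 1: edges from {release} -> (merge, d=1), (notify, d=1), (rollback, d=1).
Iteration 2: no outgoing edges from {merge,notify,rollback}; recursion stops.
Total rows emitted: 4.

4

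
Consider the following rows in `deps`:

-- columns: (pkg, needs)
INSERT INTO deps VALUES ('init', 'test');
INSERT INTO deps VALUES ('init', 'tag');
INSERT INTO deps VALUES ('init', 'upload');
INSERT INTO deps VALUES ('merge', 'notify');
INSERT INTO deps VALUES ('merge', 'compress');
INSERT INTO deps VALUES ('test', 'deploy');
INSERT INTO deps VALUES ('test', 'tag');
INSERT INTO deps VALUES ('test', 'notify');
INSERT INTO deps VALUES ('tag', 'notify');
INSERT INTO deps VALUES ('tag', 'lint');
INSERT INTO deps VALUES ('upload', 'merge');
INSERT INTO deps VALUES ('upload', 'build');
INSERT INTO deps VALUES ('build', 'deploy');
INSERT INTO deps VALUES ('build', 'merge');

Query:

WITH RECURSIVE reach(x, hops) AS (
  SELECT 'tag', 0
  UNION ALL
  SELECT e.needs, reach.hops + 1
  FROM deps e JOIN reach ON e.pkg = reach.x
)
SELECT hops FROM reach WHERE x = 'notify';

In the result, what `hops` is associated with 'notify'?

Base: (tag, hops=0).
Iteration 1: edges from {tag} -> (lint, hops=1), (notify, hops=1).
Iteration 2: no outgoing edges from {lint,notify}; recursion stops.

1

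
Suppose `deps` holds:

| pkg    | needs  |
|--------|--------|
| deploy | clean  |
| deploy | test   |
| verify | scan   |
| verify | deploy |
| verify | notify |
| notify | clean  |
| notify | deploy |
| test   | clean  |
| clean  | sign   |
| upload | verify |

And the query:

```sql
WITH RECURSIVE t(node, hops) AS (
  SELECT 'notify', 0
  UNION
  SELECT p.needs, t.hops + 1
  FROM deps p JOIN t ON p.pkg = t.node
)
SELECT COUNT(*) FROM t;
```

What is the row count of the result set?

9

Base: (notify, hops=0).
Iteration 1: edges from {notify} -> (clean, hops=1), (deploy, hops=1).
Iteration 2: edges from {clean,deploy} -> (clean, hops=2), (sign, hops=2), (test, hops=2).
Iteration 3: edges from {clean,sign,test} -> (clean, hops=3), (sign, hops=3).
Iteration 4: edges from {clean,sign} -> (sign, hops=4).
Iteration 5: no outgoing edges from {sign}; recursion stops.
Total rows emitted: 9.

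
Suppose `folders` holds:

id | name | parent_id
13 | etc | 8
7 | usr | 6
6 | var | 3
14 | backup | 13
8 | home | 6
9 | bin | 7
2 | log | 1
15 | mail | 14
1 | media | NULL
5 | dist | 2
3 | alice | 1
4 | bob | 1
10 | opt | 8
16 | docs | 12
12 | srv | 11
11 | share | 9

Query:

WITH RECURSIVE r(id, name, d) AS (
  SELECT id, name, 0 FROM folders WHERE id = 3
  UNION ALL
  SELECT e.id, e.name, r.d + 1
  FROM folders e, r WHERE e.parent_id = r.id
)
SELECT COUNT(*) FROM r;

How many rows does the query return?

12

Base: id=3 (alice) at d 0.
Iteration 1: rows with parent_id in {3} -> var (id 6, d 1).
Iteration 2: rows with parent_id in {6} -> usr (id 7, d 2), home (id 8, d 2).
Iteration 3: rows with parent_id in {7,8} -> bin (id 9, d 3), opt (id 10, d 3), etc (id 13, d 3).
Iteration 4: rows with parent_id in {9,10,13} -> share (id 11, d 4), backup (id 14, d 4).
Iteration 5: rows with parent_id in {11,14} -> srv (id 12, d 5), mail (id 15, d 5).
Iteration 6: rows with parent_id in {12,15} -> docs (id 16, d 6).
Iteration 7: no rows with parent_id in {16}; recursion stops.
Total rows emitted: 12.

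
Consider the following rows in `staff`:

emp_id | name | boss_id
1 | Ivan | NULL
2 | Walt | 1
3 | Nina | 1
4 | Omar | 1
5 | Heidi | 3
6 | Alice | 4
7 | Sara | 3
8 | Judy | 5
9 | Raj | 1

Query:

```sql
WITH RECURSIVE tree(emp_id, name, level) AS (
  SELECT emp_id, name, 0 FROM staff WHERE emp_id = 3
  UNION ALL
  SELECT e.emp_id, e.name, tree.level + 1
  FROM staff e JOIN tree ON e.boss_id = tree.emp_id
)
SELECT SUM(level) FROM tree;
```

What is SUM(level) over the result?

4

Base: emp_id=3 (Nina) at level 0.
Iteration 1: rows with boss_id in {3} -> Heidi (id 5, level 1), Sara (id 7, level 1).
Iteration 2: rows with boss_id in {5,7} -> Judy (id 8, level 2).
Iteration 3: no rows with boss_id in {8}; recursion stops.
SUM(level) = 0 + 1 + 1 + 2 = 4.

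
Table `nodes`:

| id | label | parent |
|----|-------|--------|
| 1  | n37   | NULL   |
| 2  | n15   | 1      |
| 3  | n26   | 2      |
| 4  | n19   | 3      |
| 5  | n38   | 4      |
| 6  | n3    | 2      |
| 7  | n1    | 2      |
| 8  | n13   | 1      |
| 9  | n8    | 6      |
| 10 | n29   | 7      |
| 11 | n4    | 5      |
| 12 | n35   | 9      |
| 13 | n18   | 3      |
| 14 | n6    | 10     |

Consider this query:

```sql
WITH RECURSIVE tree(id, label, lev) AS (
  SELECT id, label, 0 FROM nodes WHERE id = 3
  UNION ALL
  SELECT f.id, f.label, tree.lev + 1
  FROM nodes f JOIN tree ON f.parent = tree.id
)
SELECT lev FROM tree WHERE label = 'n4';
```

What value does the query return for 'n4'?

3

Base: id=3 (n26) at lev 0.
Iteration 1: rows with parent in {3} -> n19 (id 4, lev 1), n18 (id 13, lev 1).
Iteration 2: rows with parent in {4,13} -> n38 (id 5, lev 2).
Iteration 3: rows with parent in {5} -> n4 (id 11, lev 3).
Iteration 4: no rows with parent in {11}; recursion stops.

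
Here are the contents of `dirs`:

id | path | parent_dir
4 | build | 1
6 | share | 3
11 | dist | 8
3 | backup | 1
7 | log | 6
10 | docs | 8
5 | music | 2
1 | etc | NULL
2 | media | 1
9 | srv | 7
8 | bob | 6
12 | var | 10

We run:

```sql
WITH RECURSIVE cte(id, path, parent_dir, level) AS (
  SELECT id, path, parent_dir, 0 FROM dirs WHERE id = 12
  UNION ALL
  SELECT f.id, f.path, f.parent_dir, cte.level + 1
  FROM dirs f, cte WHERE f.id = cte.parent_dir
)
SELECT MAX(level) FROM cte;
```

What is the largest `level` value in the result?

5

Base: id=12 (var), parent_dir=10, level 0.
Iteration 1: join on id=10 -> docs (id 10, parent_dir=8, level 1).
Iteration 2: join on id=8 -> bob (id 8, parent_dir=6, level 2).
Iteration 3: join on id=6 -> share (id 6, parent_dir=3, level 3).
Iteration 4: join on id=3 -> backup (id 3, parent_dir=1, level 4).
Iteration 5: join on id=1 -> etc (id 1, parent_dir=NULL, level 5).
Iteration 6: parent_dir is NULL; no match; recursion stops.
level values: 0, 1, 2, 3, 4, 5; the maximum is 5.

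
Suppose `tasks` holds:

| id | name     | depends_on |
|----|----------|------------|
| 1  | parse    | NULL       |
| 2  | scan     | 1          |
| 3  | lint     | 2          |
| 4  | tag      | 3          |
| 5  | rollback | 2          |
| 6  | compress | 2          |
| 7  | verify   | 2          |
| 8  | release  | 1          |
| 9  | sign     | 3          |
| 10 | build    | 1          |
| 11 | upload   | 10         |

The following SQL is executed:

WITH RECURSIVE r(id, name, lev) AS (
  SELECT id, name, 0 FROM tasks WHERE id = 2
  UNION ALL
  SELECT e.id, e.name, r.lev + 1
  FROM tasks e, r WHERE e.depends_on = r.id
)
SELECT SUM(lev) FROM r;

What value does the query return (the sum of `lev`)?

8

Base: id=2 (scan) at lev 0.
Iteration 1: rows with depends_on in {2} -> lint (id 3, lev 1), rollback (id 5, lev 1), compress (id 6, lev 1), verify (id 7, lev 1).
Iteration 2: rows with depends_on in {3,5,6,7} -> tag (id 4, lev 2), sign (id 9, lev 2).
Iteration 3: no rows with depends_on in {4,9}; recursion stops.
SUM(lev) = 0 + 1 + 1 + 1 + 1 + 2 + 2 = 8.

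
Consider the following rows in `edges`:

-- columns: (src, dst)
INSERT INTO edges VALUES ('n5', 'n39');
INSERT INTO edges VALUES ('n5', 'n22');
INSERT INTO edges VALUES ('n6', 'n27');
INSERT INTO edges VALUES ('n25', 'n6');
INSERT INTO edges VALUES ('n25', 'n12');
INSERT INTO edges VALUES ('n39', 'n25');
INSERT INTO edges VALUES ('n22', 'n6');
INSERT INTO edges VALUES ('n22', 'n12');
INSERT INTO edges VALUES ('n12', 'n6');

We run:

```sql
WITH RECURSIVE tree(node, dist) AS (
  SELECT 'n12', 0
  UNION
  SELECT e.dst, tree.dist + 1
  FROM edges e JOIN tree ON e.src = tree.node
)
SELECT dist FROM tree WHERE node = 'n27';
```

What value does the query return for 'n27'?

Base: (n12, dist=0).
Iteration 1: edges from {n12} -> (n6, dist=1).
Iteration 2: edges from {n6} -> (n27, dist=2).
Iteration 3: no outgoing edges from {n27}; recursion stops.

2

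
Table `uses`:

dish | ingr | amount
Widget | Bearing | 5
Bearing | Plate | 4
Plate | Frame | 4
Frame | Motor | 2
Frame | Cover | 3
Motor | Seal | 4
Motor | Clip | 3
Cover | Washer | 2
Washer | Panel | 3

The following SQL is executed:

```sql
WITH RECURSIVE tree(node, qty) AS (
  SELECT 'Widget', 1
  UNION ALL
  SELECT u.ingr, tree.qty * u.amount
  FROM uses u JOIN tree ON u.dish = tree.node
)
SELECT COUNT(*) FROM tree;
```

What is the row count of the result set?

10

Base: (Widget, qty=1).
Iteration 1: components of {Widget} -> Bearing = 1*5 = 5.
Iteration 2: components of {Bearing} -> Plate = 5*4 = 20.
Iteration 3: components of {Plate} -> Frame = 20*4 = 80.
Iteration 4: components of {Frame} -> Cover = 80*3 = 240, Motor = 80*2 = 160.
Iteration 5: components of {Cover,Motor} -> Clip = 160*3 = 480, Seal = 160*4 = 640, Washer = 240*2 = 480.
Iteration 6: components of {Clip,Seal,Washer} -> Panel = 480*3 = 1440.
Iteration 7: no further components; recursion stops.
Total rows emitted: 10.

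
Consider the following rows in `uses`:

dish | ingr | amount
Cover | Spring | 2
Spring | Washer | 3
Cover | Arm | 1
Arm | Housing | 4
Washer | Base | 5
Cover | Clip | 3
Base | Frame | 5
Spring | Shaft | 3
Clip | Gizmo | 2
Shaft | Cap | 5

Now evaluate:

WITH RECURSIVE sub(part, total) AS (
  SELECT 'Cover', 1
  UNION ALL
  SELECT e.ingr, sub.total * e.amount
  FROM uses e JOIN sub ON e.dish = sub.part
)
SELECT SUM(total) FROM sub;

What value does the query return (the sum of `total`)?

Base: (Cover, total=1).
Iteration 1: components of {Cover} -> Arm = 1*1 = 1, Clip = 1*3 = 3, Spring = 1*2 = 2.
Iteration 2: components of {Arm,Clip,Spring} -> Gizmo = 3*2 = 6, Housing = 1*4 = 4, Shaft = 2*3 = 6, Washer = 2*3 = 6.
Iteration 3: components of {Gizmo,Housing,Shaft,Washer} -> Base = 6*5 = 30, Cap = 6*5 = 30.
Iteration 4: components of {Base,Cap} -> Frame = 30*5 = 150.
Iteration 5: no further components; recursion stops.
SUM(total) = 1 + 2 + 1 + 3 + 6 + 6 + 4 + 6 + 30 + 30 + 150 = 239.

239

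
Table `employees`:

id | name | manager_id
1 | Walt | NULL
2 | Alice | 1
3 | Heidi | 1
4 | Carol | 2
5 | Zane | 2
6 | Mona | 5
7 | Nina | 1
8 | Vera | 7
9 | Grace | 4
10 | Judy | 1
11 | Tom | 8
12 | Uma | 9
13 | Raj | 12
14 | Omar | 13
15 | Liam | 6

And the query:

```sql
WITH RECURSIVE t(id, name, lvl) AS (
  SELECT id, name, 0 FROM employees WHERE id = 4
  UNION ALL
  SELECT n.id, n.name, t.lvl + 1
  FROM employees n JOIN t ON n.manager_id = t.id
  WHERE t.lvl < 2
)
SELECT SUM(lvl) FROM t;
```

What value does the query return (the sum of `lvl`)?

Base: id=4 (Carol) at lvl 0.
Iteration 1: rows with manager_id in {4} -> Grace (id 9, lvl 1).
Iteration 2: rows with manager_id in {9} -> Uma (id 12, lvl 2).
Iteration 3: lvl < 2 fails for all current rows; recursion stops.
SUM(lvl) = 0 + 1 + 2 = 3.

3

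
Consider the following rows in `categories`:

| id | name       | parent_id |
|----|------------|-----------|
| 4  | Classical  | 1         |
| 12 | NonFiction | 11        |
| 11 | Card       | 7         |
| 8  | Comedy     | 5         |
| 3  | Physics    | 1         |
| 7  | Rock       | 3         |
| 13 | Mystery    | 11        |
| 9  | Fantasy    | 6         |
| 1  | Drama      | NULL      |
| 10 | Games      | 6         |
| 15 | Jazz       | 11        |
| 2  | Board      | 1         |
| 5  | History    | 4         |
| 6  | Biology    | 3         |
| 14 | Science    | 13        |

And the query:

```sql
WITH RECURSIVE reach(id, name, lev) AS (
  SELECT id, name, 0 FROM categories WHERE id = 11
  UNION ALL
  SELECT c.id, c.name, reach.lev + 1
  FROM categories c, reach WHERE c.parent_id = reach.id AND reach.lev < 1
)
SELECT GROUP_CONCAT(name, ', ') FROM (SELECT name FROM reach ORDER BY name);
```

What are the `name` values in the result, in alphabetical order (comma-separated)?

Base: id=11 (Card) at lev 0.
Iteration 1: rows with parent_id in {11} -> NonFiction (id 12, lev 1), Mystery (id 13, lev 1), Jazz (id 15, lev 1).
Iteration 2: lev < 1 fails for all current rows; recursion stops.

Card, Jazz, Mystery, NonFiction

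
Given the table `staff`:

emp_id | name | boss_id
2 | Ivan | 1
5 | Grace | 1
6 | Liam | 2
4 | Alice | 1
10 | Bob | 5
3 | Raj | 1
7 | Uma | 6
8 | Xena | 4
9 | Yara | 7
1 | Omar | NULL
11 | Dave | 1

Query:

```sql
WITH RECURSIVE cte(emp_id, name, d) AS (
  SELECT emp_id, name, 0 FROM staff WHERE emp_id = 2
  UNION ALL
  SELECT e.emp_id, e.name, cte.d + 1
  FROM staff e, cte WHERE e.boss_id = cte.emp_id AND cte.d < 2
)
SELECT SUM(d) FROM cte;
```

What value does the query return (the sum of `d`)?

3

Base: emp_id=2 (Ivan) at d 0.
Iteration 1: rows with boss_id in {2} -> Liam (id 6, d 1).
Iteration 2: rows with boss_id in {6} -> Uma (id 7, d 2).
Iteration 3: d < 2 fails for all current rows; recursion stops.
SUM(d) = 0 + 1 + 2 = 3.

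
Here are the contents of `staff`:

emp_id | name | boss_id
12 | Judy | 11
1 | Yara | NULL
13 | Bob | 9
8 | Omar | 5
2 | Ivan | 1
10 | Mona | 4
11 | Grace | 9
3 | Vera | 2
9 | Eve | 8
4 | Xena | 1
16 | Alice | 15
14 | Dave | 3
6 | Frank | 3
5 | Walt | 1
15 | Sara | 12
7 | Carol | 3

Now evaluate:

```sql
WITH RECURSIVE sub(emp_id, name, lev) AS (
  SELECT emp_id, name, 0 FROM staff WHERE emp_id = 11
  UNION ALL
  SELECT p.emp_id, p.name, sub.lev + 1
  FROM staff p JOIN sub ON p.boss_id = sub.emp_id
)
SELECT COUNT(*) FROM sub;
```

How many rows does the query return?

Base: emp_id=11 (Grace) at lev 0.
Iteration 1: rows with boss_id in {11} -> Judy (id 12, lev 1).
Iteration 2: rows with boss_id in {12} -> Sara (id 15, lev 2).
Iteration 3: rows with boss_id in {15} -> Alice (id 16, lev 3).
Iteration 4: no rows with boss_id in {16}; recursion stops.
Total rows emitted: 4.

4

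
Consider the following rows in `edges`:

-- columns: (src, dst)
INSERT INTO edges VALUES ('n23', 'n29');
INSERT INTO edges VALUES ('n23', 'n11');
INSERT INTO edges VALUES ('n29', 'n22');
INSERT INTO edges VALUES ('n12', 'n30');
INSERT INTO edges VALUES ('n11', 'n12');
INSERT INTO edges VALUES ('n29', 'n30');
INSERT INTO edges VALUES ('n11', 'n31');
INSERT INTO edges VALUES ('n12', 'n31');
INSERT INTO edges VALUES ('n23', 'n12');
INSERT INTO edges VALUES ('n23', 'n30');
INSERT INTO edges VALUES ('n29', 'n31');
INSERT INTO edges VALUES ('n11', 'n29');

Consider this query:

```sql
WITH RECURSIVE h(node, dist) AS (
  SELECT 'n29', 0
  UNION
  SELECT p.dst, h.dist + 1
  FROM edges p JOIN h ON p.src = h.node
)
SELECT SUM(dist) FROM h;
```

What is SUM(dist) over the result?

Base: (n29, dist=0).
Iteration 1: edges from {n29} -> (n22, dist=1), (n30, dist=1), (n31, dist=1).
Iteration 2: no outgoing edges from {n22,n30,n31}; recursion stops.
SUM(dist) = 0 + 1 + 1 + 1 = 3.

3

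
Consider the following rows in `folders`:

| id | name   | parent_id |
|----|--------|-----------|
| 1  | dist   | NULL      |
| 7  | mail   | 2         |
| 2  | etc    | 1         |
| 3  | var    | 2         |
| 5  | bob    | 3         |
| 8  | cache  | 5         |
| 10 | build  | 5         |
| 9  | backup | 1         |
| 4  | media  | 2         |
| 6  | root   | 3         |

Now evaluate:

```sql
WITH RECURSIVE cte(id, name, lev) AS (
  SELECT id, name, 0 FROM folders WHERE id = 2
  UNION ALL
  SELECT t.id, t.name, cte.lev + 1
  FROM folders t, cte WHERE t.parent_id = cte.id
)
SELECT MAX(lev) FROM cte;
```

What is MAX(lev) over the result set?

3

Base: id=2 (etc) at lev 0.
Iteration 1: rows with parent_id in {2} -> var (id 3, lev 1), media (id 4, lev 1), mail (id 7, lev 1).
Iteration 2: rows with parent_id in {3,4,7} -> bob (id 5, lev 2), root (id 6, lev 2).
Iteration 3: rows with parent_id in {5,6} -> cache (id 8, lev 3), build (id 10, lev 3).
Iteration 4: no rows with parent_id in {8,10}; recursion stops.
lev values: 0, 1, 1, 1, 2, 2, 3, 3; the maximum is 3.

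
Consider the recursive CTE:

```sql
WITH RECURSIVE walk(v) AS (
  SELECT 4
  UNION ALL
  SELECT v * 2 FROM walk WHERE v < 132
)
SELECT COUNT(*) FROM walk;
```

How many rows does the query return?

Base: v=4.
Iteration 1: 4 < 132 holds -> v = 4 * 2 = 8.
Iteration 2: 8 < 132 holds -> v = 8 * 2 = 16.
Iteration 3: 16 < 132 holds -> v = 16 * 2 = 32.
Iteration 4: 32 < 132 holds -> v = 32 * 2 = 64.
Iteration 5: 64 < 132 holds -> v = 64 * 2 = 128.
Iteration 6: 128 < 132 holds -> v = 128 * 2 = 256.
Iteration 7: 256 < 132 fails; recursion stops.
Total rows emitted: 7.

7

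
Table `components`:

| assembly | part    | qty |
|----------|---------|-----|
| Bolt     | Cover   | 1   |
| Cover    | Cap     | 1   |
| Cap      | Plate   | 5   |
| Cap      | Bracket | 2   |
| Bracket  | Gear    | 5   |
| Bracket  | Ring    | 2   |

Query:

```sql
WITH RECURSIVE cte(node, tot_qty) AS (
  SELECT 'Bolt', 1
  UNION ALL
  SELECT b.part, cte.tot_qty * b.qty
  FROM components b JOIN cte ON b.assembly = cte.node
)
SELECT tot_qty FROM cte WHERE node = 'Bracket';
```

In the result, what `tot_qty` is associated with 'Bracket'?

2

Base: (Bolt, tot_qty=1).
Iteration 1: components of {Bolt} -> Cover = 1*1 = 1.
Iteration 2: components of {Cover} -> Cap = 1*1 = 1.
Iteration 3: components of {Cap} -> Bracket = 1*2 = 2, Plate = 1*5 = 5.
Iteration 4: components of {Bracket,Plate} -> Gear = 2*5 = 10, Ring = 2*2 = 4.
Iteration 5: no further components; recursion stops.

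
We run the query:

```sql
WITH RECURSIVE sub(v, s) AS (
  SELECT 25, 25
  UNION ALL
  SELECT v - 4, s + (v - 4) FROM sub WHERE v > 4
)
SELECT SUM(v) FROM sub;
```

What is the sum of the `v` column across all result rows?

91

Base: v=25, s=25.
Iteration 1: 25 > 4 holds -> v = 25 - 4 = 21, s = 25 + 21 = 46.
Iteration 2: 21 > 4 holds -> v = 21 - 4 = 17, s = 46 + 17 = 63.
Iteration 3: 17 > 4 holds -> v = 17 - 4 = 13, s = 63 + 13 = 76.
Iteration 4: 13 > 4 holds -> v = 13 - 4 = 9, s = 76 + 9 = 85.
Iteration 5: 9 > 4 holds -> v = 9 - 4 = 5, s = 85 + 5 = 90.
Iteration 6: 5 > 4 holds -> v = 5 - 4 = 1, s = 90 + 1 = 91.
Iteration 7: 1 > 4 fails; recursion stops.
SUM(v) = 25 + 21 + 17 + 13 + 9 + 5 + 1 = 91.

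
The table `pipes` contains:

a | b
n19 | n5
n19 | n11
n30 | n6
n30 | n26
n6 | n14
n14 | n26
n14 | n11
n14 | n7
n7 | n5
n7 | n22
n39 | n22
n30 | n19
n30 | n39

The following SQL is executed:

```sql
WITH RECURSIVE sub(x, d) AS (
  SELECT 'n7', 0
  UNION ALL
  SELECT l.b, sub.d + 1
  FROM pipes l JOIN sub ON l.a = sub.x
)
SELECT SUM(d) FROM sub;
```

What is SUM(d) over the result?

Base: (n7, d=0).
Iteration 1: edges from {n7} -> (n22, d=1), (n5, d=1).
Iteration 2: no outgoing edges from {n22,n5}; recursion stops.
SUM(d) = 0 + 1 + 1 = 2.

2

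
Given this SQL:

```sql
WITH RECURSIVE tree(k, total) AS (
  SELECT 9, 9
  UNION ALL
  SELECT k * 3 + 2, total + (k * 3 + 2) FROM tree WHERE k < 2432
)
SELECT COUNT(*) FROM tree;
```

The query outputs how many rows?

7

Base: k=9, total=9.
Iteration 1: 9 < 2432 holds -> k = 9 * 3 + 2 = 29, total = 9 + 29 = 38.
Iteration 2: 29 < 2432 holds -> k = 29 * 3 + 2 = 89, total = 38 + 89 = 127.
Iteration 3: 89 < 2432 holds -> k = 89 * 3 + 2 = 269, total = 127 + 269 = 396.
Iteration 4: 269 < 2432 holds -> k = 269 * 3 + 2 = 809, total = 396 + 809 = 1205.
Iteration 5: 809 < 2432 holds -> k = 809 * 3 + 2 = 2429, total = 1205 + 2429 = 3634.
Iteration 6: 2429 < 2432 holds -> k = 2429 * 3 + 2 = 7289, total = 3634 + 7289 = 10923.
Iteration 7: 7289 < 2432 fails; recursion stops.
Total rows emitted: 7.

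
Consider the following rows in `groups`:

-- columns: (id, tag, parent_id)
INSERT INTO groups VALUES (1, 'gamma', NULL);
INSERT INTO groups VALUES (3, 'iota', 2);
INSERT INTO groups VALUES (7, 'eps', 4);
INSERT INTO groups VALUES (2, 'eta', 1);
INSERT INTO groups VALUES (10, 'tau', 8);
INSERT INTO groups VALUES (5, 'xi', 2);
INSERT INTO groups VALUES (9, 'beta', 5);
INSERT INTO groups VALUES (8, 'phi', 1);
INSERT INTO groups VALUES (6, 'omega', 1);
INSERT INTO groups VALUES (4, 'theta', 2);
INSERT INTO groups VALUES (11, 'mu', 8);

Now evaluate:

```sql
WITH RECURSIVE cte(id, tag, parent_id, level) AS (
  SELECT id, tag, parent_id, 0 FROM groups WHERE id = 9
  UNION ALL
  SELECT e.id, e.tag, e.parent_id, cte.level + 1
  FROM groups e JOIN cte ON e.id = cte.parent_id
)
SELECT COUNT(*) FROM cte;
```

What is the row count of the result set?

4

Base: id=9 (beta), parent_id=5, level 0.
Iteration 1: join on id=5 -> xi (id 5, parent_id=2, level 1).
Iteration 2: join on id=2 -> eta (id 2, parent_id=1, level 2).
Iteration 3: join on id=1 -> gamma (id 1, parent_id=NULL, level 3).
Iteration 4: parent_id is NULL; no match; recursion stops.
Total rows emitted: 4.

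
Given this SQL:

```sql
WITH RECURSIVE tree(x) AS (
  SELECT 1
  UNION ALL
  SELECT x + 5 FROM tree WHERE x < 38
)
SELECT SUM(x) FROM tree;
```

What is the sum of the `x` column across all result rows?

189

Base: x=1.
Iteration 1: 1 < 38 holds -> x = 1 + 5 = 6.
Iteration 2: 6 < 38 holds -> x = 6 + 5 = 11.
Iteration 3: 11 < 38 holds -> x = 11 + 5 = 16.
Iteration 4: 16 < 38 holds -> x = 16 + 5 = 21.
Iteration 5: 21 < 38 holds -> x = 21 + 5 = 26.
Iteration 6: 26 < 38 holds -> x = 26 + 5 = 31.
Iteration 7: 31 < 38 holds -> x = 31 + 5 = 36.
Iteration 8: 36 < 38 holds -> x = 36 + 5 = 41.
Iteration 9: 41 < 38 fails; recursion stops.
SUM(x) = 1 + 6 + 11 + 16 + 21 + 26 + 31 + 36 + 41 = 189.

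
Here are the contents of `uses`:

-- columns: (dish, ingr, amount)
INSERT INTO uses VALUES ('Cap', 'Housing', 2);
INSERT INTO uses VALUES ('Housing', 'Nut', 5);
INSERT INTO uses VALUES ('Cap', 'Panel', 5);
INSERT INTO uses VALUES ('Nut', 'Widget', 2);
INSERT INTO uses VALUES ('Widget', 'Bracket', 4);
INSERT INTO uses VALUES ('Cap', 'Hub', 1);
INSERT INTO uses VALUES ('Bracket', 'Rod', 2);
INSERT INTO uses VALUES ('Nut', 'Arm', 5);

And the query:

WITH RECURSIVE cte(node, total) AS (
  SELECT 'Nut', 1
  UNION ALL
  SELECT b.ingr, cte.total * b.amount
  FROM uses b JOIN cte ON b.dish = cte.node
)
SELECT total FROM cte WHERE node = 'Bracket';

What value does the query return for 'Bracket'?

Base: (Nut, total=1).
Iteration 1: components of {Nut} -> Arm = 1*5 = 5, Widget = 1*2 = 2.
Iteration 2: components of {Arm,Widget} -> Bracket = 2*4 = 8.
Iteration 3: components of {Bracket} -> Rod = 8*2 = 16.
Iteration 4: no further components; recursion stops.

8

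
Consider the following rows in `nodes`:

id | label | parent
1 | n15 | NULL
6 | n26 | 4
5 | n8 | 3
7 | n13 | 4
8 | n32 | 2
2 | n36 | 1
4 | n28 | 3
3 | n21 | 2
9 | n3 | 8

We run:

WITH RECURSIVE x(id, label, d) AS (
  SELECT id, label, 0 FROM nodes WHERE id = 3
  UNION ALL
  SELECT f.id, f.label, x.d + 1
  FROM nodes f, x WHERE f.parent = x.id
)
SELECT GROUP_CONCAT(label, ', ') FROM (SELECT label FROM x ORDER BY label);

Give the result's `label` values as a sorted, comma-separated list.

n13, n21, n26, n28, n8

Base: id=3 (n21) at d 0.
Iteration 1: rows with parent in {3} -> n28 (id 4, d 1), n8 (id 5, d 1).
Iteration 2: rows with parent in {4,5} -> n26 (id 6, d 2), n13 (id 7, d 2).
Iteration 3: no rows with parent in {6,7}; recursion stops.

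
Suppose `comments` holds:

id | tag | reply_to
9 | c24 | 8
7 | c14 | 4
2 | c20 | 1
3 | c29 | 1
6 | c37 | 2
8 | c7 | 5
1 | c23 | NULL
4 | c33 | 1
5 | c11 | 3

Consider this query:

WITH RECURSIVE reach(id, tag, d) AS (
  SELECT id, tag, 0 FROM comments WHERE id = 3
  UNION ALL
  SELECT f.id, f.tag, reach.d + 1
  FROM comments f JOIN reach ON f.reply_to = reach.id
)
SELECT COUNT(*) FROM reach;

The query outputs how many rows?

4

Base: id=3 (c29) at d 0.
Iteration 1: rows with reply_to in {3} -> c11 (id 5, d 1).
Iteration 2: rows with reply_to in {5} -> c7 (id 8, d 2).
Iteration 3: rows with reply_to in {8} -> c24 (id 9, d 3).
Iteration 4: no rows with reply_to in {9}; recursion stops.
Total rows emitted: 4.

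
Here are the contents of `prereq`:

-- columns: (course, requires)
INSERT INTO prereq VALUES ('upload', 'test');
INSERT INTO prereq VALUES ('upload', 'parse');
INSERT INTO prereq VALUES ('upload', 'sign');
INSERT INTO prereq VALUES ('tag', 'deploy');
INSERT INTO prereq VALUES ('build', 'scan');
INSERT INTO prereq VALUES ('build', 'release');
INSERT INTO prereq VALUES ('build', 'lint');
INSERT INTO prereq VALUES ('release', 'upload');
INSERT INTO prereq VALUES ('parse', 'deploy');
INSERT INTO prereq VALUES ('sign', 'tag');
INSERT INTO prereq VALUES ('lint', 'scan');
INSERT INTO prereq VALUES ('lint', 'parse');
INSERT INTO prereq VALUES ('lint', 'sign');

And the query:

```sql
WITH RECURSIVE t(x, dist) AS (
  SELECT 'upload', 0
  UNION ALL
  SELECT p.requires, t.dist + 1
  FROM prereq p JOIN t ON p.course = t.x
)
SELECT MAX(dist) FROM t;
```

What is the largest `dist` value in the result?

Base: (upload, dist=0).
Iteration 1: edges from {upload} -> (parse, dist=1), (sign, dist=1), (test, dist=1).
Iteration 2: edges from {parse,sign,test} -> (deploy, dist=2), (tag, dist=2).
Iteration 3: edges from {deploy,tag} -> (deploy, dist=3).
Iteration 4: no outgoing edges from {deploy}; recursion stops.
dist values: 0, 1, 1, 1, 2, 2, 3; the maximum is 3.

3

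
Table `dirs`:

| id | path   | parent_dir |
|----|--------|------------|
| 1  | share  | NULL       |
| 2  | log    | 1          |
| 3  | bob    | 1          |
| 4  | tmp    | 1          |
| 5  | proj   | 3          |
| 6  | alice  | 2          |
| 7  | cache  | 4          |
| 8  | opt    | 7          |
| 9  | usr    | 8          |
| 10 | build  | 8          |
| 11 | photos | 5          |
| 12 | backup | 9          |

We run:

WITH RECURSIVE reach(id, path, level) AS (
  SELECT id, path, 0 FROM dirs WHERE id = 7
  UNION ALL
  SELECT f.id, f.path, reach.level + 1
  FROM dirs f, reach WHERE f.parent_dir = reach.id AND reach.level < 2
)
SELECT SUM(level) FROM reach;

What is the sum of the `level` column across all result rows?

Base: id=7 (cache) at level 0.
Iteration 1: rows with parent_dir in {7} -> opt (id 8, level 1).
Iteration 2: rows with parent_dir in {8} -> usr (id 9, level 2), build (id 10, level 2).
Iteration 3: level < 2 fails for all current rows; recursion stops.
SUM(level) = 0 + 1 + 2 + 2 = 5.

5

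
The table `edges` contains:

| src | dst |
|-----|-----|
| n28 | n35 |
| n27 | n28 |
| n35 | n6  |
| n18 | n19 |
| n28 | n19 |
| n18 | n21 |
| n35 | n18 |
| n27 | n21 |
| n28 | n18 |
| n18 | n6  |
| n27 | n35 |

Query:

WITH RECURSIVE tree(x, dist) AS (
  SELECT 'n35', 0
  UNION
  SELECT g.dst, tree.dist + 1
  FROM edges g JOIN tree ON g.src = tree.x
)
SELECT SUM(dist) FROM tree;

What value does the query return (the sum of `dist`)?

Base: (n35, dist=0).
Iteration 1: edges from {n35} -> (n18, dist=1), (n6, dist=1).
Iteration 2: edges from {n18,n6} -> (n19, dist=2), (n21, dist=2), (n6, dist=2).
Iteration 3: no outgoing edges from {n19,n21,n6}; recursion stops.
SUM(dist) = 0 + 1 + 1 + 2 + 2 + 2 = 8.

8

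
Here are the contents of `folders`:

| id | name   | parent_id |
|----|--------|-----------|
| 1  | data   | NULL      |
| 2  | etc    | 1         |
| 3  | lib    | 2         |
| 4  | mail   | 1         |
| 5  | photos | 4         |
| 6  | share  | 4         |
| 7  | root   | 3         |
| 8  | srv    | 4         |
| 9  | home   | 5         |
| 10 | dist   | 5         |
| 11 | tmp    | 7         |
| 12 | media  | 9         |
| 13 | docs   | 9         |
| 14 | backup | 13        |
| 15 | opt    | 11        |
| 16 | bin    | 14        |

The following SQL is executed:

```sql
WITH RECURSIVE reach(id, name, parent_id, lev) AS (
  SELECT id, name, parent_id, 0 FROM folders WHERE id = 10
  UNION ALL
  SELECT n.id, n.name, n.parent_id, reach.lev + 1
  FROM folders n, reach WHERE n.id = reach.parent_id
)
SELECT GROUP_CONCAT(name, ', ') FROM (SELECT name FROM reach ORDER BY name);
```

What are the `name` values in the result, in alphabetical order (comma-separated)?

data, dist, mail, photos

Base: id=10 (dist), parent_id=5, lev 0.
Iteration 1: join on id=5 -> photos (id 5, parent_id=4, lev 1).
Iteration 2: join on id=4 -> mail (id 4, parent_id=1, lev 2).
Iteration 3: join on id=1 -> data (id 1, parent_id=NULL, lev 3).
Iteration 4: parent_id is NULL; no match; recursion stops.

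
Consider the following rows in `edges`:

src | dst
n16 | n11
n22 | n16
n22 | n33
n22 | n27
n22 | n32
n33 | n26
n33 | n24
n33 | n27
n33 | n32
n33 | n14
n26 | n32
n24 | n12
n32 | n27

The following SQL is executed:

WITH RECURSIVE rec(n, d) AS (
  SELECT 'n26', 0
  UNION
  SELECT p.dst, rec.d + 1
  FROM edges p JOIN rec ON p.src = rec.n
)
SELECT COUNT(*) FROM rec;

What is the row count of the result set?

Base: (n26, d=0).
Iteration 1: edges from {n26} -> (n32, d=1).
Iteration 2: edges from {n32} -> (n27, d=2).
Iteration 3: no outgoing edges from {n27}; recursion stops.
Total rows emitted: 3.

3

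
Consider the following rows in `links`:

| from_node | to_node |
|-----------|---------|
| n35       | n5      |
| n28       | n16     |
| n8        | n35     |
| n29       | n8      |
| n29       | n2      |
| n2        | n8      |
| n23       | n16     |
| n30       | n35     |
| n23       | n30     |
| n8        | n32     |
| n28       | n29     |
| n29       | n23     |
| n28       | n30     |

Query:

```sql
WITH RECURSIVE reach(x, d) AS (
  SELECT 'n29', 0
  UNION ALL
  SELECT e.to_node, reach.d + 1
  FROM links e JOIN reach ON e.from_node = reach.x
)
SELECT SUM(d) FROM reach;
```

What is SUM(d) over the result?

33

Base: (n29, d=0).
Iteration 1: edges from {n29} -> (n2, d=1), (n23, d=1), (n8, d=1).
Iteration 2: edges from {n2,n23,n8} -> (n16, d=2), (n30, d=2), (n32, d=2), (n35, d=2), (n8, d=2).
Iteration 3: edges from {n16,n30,n32,n35,n8} -> (n32, d=3), (n35, d=3) x2, (n5, d=3). [UNION ALL keeps all 4 new rows, including repeats]
Iteration 4: edges from {n32,n35,n5} -> (n5, d=4) x2. [UNION ALL keeps all 2 new rows, including repeats]
Iteration 5: no outgoing edges from {n5}; recursion stops.
SUM(d) = 0 + 1 + 1 + 1 + 2 + 2 + 2 + 2 + 2 + 3 + 3 + 3 + 3 + 4 + 4 = 33.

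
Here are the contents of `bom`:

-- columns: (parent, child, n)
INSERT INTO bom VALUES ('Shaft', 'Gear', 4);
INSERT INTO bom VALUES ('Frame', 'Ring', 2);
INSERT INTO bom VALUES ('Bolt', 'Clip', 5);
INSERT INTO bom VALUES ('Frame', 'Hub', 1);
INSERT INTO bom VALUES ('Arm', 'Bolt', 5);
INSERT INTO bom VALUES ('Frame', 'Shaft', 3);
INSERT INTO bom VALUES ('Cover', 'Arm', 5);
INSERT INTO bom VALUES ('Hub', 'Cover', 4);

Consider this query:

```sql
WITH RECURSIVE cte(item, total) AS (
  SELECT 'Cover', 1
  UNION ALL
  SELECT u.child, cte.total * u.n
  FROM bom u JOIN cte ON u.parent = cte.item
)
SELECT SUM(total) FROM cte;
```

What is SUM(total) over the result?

156

Base: (Cover, total=1).
Iteration 1: components of {Cover} -> Arm = 1*5 = 5.
Iteration 2: components of {Arm} -> Bolt = 5*5 = 25.
Iteration 3: components of {Bolt} -> Clip = 25*5 = 125.
Iteration 4: no further components; recursion stops.
SUM(total) = 1 + 5 + 25 + 125 = 156.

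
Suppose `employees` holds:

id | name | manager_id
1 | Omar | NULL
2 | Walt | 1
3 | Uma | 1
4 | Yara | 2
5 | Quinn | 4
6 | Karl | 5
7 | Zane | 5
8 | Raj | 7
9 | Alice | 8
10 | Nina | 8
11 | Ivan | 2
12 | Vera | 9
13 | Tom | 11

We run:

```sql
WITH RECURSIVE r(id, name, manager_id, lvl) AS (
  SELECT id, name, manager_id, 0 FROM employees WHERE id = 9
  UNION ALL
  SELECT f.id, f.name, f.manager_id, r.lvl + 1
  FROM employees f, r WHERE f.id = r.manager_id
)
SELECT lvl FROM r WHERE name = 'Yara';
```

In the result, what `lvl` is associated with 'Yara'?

4

Base: id=9 (Alice), manager_id=8, lvl 0.
Iteration 1: join on id=8 -> Raj (id 8, manager_id=7, lvl 1).
Iteration 2: join on id=7 -> Zane (id 7, manager_id=5, lvl 2).
Iteration 3: join on id=5 -> Quinn (id 5, manager_id=4, lvl 3).
Iteration 4: join on id=4 -> Yara (id 4, manager_id=2, lvl 4).
Iteration 5: join on id=2 -> Walt (id 2, manager_id=1, lvl 5).
Iteration 6: join on id=1 -> Omar (id 1, manager_id=NULL, lvl 6).
Iteration 7: manager_id is NULL; no match; recursion stops.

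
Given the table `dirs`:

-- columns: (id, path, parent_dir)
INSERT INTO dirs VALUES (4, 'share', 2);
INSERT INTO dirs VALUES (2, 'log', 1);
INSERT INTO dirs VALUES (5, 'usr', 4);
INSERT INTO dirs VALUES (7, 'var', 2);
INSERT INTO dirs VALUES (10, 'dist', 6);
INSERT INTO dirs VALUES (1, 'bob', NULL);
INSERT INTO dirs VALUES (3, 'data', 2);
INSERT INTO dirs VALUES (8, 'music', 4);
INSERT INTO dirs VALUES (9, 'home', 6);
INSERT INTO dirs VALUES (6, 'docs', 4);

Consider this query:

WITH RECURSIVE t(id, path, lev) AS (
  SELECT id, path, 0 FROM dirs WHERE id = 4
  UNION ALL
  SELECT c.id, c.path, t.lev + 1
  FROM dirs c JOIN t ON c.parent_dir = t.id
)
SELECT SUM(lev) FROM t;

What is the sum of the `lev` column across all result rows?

7

Base: id=4 (share) at lev 0.
Iteration 1: rows with parent_dir in {4} -> usr (id 5, lev 1), docs (id 6, lev 1), music (id 8, lev 1).
Iteration 2: rows with parent_dir in {5,6,8} -> home (id 9, lev 2), dist (id 10, lev 2).
Iteration 3: no rows with parent_dir in {9,10}; recursion stops.
SUM(lev) = 0 + 1 + 1 + 1 + 2 + 2 = 7.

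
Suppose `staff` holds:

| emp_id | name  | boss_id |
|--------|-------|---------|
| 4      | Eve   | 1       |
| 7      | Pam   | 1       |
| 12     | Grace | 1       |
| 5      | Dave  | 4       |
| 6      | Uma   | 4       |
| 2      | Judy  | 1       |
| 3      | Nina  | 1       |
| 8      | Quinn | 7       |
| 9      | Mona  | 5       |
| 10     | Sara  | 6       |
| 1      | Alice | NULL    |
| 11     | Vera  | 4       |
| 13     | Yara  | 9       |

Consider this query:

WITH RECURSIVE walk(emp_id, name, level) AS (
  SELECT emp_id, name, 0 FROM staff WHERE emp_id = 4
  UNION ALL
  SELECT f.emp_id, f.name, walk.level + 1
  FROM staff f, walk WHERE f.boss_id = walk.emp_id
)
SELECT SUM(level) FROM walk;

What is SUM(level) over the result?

10

Base: emp_id=4 (Eve) at level 0.
Iteration 1: rows with boss_id in {4} -> Dave (id 5, level 1), Uma (id 6, level 1), Vera (id 11, level 1).
Iteration 2: rows with boss_id in {5,6,11} -> Mona (id 9, level 2), Sara (id 10, level 2).
Iteration 3: rows with boss_id in {9,10} -> Yara (id 13, level 3).
Iteration 4: no rows with boss_id in {13}; recursion stops.
SUM(level) = 0 + 1 + 1 + 1 + 2 + 2 + 3 = 10.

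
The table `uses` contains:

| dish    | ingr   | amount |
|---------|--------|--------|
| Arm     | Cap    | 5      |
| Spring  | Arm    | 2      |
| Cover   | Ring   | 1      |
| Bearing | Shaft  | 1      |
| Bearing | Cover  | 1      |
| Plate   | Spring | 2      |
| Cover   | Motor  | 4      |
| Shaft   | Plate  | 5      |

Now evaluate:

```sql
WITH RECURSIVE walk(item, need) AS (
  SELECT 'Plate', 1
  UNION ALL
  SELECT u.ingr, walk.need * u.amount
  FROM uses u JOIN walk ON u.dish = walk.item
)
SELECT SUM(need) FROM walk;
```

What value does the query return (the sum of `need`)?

27

Base: (Plate, need=1).
Iteration 1: components of {Plate} -> Spring = 1*2 = 2.
Iteration 2: components of {Spring} -> Arm = 2*2 = 4.
Iteration 3: components of {Arm} -> Cap = 4*5 = 20.
Iteration 4: no further components; recursion stops.
SUM(need) = 1 + 2 + 4 + 20 = 27.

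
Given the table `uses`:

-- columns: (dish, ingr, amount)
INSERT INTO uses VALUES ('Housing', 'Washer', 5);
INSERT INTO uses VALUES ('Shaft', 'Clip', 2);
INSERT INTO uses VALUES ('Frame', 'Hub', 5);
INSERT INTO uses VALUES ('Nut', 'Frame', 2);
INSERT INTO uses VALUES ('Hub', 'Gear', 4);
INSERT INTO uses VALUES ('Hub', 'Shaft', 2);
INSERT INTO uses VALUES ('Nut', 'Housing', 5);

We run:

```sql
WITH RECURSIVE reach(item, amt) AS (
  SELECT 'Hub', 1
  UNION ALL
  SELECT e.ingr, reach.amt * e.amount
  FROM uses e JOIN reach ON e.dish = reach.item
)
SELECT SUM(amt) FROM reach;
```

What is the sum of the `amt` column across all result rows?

11

Base: (Hub, amt=1).
Iteration 1: components of {Hub} -> Gear = 1*4 = 4, Shaft = 1*2 = 2.
Iteration 2: components of {Gear,Shaft} -> Clip = 2*2 = 4.
Iteration 3: no further components; recursion stops.
SUM(amt) = 1 + 4 + 2 + 4 = 11.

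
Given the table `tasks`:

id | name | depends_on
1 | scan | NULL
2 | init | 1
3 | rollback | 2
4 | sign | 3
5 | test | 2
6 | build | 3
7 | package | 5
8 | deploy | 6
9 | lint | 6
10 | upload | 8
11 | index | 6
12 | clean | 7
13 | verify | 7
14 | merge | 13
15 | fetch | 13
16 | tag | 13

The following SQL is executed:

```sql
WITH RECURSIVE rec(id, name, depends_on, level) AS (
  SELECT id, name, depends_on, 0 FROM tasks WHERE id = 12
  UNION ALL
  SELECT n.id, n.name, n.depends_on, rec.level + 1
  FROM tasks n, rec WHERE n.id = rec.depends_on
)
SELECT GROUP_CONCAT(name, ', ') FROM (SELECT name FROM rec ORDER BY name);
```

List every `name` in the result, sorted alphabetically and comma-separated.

Base: id=12 (clean), depends_on=7, level 0.
Iteration 1: join on id=7 -> package (id 7, depends_on=5, level 1).
Iteration 2: join on id=5 -> test (id 5, depends_on=2, level 2).
Iteration 3: join on id=2 -> init (id 2, depends_on=1, level 3).
Iteration 4: join on id=1 -> scan (id 1, depends_on=NULL, level 4).
Iteration 5: depends_on is NULL; no match; recursion stops.

clean, init, package, scan, test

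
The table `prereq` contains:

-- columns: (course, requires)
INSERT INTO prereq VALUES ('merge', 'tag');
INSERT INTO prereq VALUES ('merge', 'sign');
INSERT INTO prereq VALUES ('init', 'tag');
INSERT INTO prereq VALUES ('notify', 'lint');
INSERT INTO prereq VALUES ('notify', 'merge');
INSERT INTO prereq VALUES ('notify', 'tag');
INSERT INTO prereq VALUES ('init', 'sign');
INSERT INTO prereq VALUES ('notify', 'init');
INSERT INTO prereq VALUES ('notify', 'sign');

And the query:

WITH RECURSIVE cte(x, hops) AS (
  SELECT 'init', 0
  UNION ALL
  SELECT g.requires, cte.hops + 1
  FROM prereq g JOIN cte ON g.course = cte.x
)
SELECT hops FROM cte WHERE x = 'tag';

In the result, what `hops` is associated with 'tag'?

1

Base: (init, hops=0).
Iteration 1: edges from {init} -> (sign, hops=1), (tag, hops=1).
Iteration 2: no outgoing edges from {sign,tag}; recursion stops.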